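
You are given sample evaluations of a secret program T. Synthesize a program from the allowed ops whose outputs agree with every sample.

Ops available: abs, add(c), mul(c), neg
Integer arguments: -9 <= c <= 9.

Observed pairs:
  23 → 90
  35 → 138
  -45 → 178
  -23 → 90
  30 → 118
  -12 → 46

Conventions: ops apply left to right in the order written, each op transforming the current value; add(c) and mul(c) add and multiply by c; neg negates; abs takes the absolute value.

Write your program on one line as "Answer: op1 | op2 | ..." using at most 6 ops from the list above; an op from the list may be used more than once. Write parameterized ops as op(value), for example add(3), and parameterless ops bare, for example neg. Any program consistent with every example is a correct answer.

mul(4) | abs | neg | add(6) | abs | add(4)

Check, running the answer program on each example:
  23 -> 92 -> 92 -> -92 -> -86 -> 86 -> 90
  35 -> 140 -> 140 -> -140 -> -134 -> 134 -> 138
  -45 -> -180 -> 180 -> -180 -> -174 -> 174 -> 178
  -23 -> -92 -> 92 -> -92 -> -86 -> 86 -> 90
  30 -> 120 -> 120 -> -120 -> -114 -> 114 -> 118
  -12 -> -48 -> 48 -> -48 -> -42 -> 42 -> 46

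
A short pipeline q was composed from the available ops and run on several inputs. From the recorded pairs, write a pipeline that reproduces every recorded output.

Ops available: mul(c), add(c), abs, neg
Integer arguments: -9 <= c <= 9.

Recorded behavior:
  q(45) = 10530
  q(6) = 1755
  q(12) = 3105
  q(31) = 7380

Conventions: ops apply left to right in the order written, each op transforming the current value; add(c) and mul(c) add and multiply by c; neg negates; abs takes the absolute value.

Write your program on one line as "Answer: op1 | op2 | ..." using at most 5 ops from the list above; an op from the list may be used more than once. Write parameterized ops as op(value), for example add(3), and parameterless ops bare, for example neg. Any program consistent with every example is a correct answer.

mul(5) | add(9) | mul(9) | neg | mul(-5)

Check, running the answer program on each example:
  45 -> 225 -> 234 -> 2106 -> -2106 -> 10530
  6 -> 30 -> 39 -> 351 -> -351 -> 1755
  12 -> 60 -> 69 -> 621 -> -621 -> 3105
  31 -> 155 -> 164 -> 1476 -> -1476 -> 7380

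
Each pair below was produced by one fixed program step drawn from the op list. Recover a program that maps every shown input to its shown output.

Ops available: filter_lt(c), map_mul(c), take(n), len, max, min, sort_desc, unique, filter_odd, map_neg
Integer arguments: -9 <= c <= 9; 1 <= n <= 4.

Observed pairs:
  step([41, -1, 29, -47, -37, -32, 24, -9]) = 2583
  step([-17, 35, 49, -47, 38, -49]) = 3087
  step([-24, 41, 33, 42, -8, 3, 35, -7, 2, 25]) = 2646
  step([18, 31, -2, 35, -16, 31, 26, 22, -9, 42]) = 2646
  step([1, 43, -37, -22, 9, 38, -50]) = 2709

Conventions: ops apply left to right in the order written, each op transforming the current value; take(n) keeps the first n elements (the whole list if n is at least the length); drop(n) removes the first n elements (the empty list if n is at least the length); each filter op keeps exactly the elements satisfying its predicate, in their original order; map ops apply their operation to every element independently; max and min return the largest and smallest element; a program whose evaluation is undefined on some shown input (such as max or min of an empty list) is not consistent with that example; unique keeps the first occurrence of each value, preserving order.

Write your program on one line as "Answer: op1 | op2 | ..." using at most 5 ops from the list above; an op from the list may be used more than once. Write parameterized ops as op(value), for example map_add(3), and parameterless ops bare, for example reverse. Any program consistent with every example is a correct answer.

map_mul(7) | map_neg | map_mul(-9) | max

Check, running the answer program on each example:
  [41, -1, 29, -47, -37, -32, 24, -9] -> [287, -7, 203, -329, -259, -224, 168, -63] -> [-287, 7, -203, 329, 259, 224, -168, 63] -> [2583, -63, 1827, -2961, -2331, -2016, 1512, -567] -> 2583
  [-17, 35, 49, -47, 38, -49] -> [-119, 245, 343, -329, 266, -343] -> [119, -245, -343, 329, -266, 343] -> [-1071, 2205, 3087, -2961, 2394, -3087] -> 3087
  [-24, 41, 33, 42, -8, 3, 35, -7, 2, 25] -> [-168, 287, 231, 294, -56, 21, 245, -49, 14, 175] -> [168, -287, -231, -294, 56, -21, -245, 49, -14, -175] -> [-1512, 2583, 2079, 2646, -504, 189, 2205, -441, 126, 1575] -> 2646
  [18, 31, -2, 35, -16, 31, 26, 22, -9, 42] -> [126, 217, -14, 245, -112, 217, 182, 154, -63, 294] -> [-126, -217, 14, -245, 112, -217, -182, -154, 63, -294] -> [1134, 1953, -126, 2205, -1008, 1953, 1638, 1386, -567, 2646] -> 2646
  [1, 43, -37, -22, 9, 38, -50] -> [7, 301, -259, -154, 63, 266, -350] -> [-7, -301, 259, 154, -63, -266, 350] -> [63, 2709, -2331, -1386, 567, 2394, -3150] -> 2709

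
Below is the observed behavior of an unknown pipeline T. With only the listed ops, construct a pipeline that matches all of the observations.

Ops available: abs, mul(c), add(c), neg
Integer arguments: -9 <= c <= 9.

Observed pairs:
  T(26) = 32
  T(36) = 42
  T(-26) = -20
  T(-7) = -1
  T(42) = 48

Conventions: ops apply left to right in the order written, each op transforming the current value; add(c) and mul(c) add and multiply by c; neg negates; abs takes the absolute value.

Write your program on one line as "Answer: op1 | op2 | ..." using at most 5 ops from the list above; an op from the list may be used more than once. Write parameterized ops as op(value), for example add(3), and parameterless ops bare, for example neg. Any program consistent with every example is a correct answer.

neg | add(-4) | add(-2) | neg

Check, running the answer program on each example:
  26 -> -26 -> -30 -> -32 -> 32
  36 -> -36 -> -40 -> -42 -> 42
  -26 -> 26 -> 22 -> 20 -> -20
  -7 -> 7 -> 3 -> 1 -> -1
  42 -> -42 -> -46 -> -48 -> 48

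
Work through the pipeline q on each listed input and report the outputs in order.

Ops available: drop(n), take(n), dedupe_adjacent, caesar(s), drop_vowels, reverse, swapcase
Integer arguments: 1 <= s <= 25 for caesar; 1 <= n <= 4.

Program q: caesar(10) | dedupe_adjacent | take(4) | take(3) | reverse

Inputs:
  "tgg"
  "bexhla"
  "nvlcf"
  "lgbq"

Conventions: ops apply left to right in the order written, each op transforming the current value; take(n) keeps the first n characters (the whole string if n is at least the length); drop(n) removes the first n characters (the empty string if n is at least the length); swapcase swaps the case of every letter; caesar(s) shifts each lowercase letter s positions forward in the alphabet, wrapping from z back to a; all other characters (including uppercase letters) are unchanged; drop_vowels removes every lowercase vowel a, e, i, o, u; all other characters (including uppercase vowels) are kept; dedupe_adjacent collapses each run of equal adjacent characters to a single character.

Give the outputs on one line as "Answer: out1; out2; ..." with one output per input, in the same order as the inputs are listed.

Execution, op by op:
  "tgg" -> "dqq" -> "dq" -> "dq" -> "dq" -> "qd"
  "bexhla" -> "lohrvk" -> "lohrvk" -> "lohr" -> "loh" -> "hol"
  "nvlcf" -> "xfvmp" -> "xfvmp" -> "xfvm" -> "xfv" -> "vfx"
  "lgbq" -> "vqla" -> "vqla" -> "vqla" -> "vql" -> "lqv"

"qd"; "hol"; "vfx"; "lqv"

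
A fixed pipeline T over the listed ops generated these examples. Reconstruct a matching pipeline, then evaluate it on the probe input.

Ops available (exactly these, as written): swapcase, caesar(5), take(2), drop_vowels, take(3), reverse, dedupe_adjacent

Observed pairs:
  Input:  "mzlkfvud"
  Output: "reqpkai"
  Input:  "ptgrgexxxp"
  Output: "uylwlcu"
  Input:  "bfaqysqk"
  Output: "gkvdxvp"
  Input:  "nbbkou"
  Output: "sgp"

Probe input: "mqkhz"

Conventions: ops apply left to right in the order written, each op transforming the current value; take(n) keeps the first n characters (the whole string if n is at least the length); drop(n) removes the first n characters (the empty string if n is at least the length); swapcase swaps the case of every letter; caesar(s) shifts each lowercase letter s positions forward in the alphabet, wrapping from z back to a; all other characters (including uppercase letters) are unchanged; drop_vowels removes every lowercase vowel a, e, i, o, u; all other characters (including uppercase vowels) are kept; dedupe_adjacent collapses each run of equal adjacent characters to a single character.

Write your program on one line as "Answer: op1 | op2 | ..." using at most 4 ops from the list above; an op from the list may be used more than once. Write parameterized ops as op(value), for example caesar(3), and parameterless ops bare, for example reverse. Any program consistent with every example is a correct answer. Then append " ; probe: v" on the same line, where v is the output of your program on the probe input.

dedupe_adjacent | drop_vowels | caesar(5) ; probe: "rvpme"

Check, running the answer program on each example:
  "mzlkfvud" -> "mzlkfvud" -> "mzlkfvd" -> "reqpkai"
  "ptgrgexxxp" -> "ptgrgexp" -> "ptgrgxp" -> "uylwlcu"
  "bfaqysqk" -> "bfaqysqk" -> "bfqysqk" -> "gkvdxvp"
  "nbbkou" -> "nbkou" -> "nbk" -> "sgp"
  probe: "mqkhz" -> "mqkhz" -> "mqkhz" -> "rvpme"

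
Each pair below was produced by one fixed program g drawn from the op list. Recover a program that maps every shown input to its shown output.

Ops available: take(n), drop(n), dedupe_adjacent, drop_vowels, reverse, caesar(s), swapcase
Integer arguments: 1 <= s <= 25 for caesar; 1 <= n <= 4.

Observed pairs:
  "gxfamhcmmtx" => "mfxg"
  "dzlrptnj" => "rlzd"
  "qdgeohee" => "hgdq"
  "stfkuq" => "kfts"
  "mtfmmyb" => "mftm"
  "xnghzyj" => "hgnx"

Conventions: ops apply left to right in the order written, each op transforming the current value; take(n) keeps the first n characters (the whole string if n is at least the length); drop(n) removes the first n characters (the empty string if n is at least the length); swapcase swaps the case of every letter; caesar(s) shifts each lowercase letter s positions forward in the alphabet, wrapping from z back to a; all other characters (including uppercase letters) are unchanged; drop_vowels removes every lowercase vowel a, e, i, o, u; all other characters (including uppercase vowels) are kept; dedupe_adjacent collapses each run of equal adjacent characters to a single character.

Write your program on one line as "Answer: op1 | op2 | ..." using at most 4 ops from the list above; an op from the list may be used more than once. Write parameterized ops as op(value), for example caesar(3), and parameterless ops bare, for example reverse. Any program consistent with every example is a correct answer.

drop_vowels | take(4) | reverse

Check, running the answer program on each example:
  "gxfamhcmmtx" -> "gxfmhcmmtx" -> "gxfm" -> "mfxg"
  "dzlrptnj" -> "dzlrptnj" -> "dzlr" -> "rlzd"
  "qdgeohee" -> "qdgh" -> "qdgh" -> "hgdq"
  "stfkuq" -> "stfkq" -> "stfk" -> "kfts"
  "mtfmmyb" -> "mtfmmyb" -> "mtfm" -> "mftm"
  "xnghzyj" -> "xnghzyj" -> "xngh" -> "hgnx"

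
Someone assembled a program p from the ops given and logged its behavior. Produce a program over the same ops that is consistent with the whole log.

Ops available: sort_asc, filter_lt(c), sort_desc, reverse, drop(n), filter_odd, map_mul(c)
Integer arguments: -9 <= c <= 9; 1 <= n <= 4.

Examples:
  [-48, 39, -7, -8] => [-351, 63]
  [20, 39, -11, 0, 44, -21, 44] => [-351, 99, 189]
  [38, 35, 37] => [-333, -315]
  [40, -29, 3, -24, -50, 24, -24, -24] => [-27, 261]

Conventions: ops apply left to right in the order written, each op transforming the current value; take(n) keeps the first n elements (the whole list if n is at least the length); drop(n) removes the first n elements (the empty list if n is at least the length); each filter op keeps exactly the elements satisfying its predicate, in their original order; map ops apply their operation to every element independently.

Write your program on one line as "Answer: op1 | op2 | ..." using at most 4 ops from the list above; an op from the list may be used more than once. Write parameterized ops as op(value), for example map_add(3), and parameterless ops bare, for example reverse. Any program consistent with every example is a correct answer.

sort_asc | reverse | map_mul(-9) | filter_odd

Check, running the answer program on each example:
  [-48, 39, -7, -8] -> [-48, -8, -7, 39] -> [39, -7, -8, -48] -> [-351, 63, 72, 432] -> [-351, 63]
  [20, 39, -11, 0, 44, -21, 44] -> [-21, -11, 0, 20, 39, 44, 44] -> [44, 44, 39, 20, 0, -11, -21] -> [-396, -396, -351, -180, 0, 99, 189] -> [-351, 99, 189]
  [38, 35, 37] -> [35, 37, 38] -> [38, 37, 35] -> [-342, -333, -315] -> [-333, -315]
  [40, -29, 3, -24, -50, 24, -24, -24] -> [-50, -29, -24, -24, -24, 3, 24, 40] -> [40, 24, 3, -24, -24, -24, -29, -50] -> [-360, -216, -27, 216, 216, 216, 261, 450] -> [-27, 261]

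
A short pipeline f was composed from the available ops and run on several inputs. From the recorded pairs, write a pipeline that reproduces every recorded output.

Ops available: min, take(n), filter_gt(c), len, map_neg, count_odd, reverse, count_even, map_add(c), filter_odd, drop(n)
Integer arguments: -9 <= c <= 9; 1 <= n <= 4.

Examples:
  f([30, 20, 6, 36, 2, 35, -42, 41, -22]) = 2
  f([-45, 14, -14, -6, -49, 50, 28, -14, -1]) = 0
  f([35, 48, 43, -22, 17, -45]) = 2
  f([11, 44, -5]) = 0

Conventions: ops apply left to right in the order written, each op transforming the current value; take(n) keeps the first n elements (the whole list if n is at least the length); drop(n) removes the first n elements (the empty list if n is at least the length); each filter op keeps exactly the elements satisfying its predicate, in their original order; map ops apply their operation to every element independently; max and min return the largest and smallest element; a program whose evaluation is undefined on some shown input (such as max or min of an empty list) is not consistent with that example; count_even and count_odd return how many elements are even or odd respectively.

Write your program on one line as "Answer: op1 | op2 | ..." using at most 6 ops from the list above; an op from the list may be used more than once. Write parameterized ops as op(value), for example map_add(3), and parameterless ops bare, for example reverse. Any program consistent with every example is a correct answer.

drop(2) | filter_gt(-7) | map_add(-2) | filter_gt(6) | count_odd

Check, running the answer program on each example:
  [30, 20, 6, 36, 2, 35, -42, 41, -22] -> [6, 36, 2, 35, -42, 41, -22] -> [6, 36, 2, 35, 41] -> [4, 34, 0, 33, 39] -> [34, 33, 39] -> 2
  [-45, 14, -14, -6, -49, 50, 28, -14, -1] -> [-14, -6, -49, 50, 28, -14, -1] -> [-6, 50, 28, -1] -> [-8, 48, 26, -3] -> [48, 26] -> 0
  [35, 48, 43, -22, 17, -45] -> [43, -22, 17, -45] -> [43, 17] -> [41, 15] -> [41, 15] -> 2
  [11, 44, -5] -> [-5] -> [-5] -> [-7] -> [] -> 0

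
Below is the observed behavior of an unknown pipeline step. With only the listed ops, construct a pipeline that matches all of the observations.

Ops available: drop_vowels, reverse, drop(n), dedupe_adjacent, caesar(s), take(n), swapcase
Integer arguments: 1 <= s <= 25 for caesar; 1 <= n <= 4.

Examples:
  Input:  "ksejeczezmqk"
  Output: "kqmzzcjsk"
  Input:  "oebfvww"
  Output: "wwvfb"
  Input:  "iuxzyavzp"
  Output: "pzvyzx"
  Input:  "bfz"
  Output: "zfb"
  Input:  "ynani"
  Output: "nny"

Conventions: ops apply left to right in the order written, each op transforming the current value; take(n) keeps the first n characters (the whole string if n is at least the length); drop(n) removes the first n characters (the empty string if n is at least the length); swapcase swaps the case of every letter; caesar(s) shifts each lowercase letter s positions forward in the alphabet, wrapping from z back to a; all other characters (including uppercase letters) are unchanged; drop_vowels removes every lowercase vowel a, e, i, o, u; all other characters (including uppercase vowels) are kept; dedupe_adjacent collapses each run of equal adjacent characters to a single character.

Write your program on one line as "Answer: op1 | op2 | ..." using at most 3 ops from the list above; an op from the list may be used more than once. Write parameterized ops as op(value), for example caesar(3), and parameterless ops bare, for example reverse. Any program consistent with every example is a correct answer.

reverse | drop_vowels

Check, running the answer program on each example:
  "ksejeczezmqk" -> "kqmzezcejesk" -> "kqmzzcjsk"
  "oebfvww" -> "wwvfbeo" -> "wwvfb"
  "iuxzyavzp" -> "pzvayzxui" -> "pzvyzx"
  "bfz" -> "zfb" -> "zfb"
  "ynani" -> "inany" -> "nny"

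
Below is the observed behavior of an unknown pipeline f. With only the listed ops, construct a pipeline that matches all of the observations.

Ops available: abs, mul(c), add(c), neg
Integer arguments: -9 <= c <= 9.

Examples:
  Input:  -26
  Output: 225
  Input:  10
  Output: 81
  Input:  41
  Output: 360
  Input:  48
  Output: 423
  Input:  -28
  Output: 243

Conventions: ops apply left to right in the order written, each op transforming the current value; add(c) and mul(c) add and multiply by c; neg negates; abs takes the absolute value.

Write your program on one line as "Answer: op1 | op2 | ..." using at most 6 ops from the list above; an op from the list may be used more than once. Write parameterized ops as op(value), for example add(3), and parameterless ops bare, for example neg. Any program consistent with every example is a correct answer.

mul(3) | abs | neg | add(3) | mul(-3)

Check, running the answer program on each example:
  -26 -> -78 -> 78 -> -78 -> -75 -> 225
  10 -> 30 -> 30 -> -30 -> -27 -> 81
  41 -> 123 -> 123 -> -123 -> -120 -> 360
  48 -> 144 -> 144 -> -144 -> -141 -> 423
  -28 -> -84 -> 84 -> -84 -> -81 -> 243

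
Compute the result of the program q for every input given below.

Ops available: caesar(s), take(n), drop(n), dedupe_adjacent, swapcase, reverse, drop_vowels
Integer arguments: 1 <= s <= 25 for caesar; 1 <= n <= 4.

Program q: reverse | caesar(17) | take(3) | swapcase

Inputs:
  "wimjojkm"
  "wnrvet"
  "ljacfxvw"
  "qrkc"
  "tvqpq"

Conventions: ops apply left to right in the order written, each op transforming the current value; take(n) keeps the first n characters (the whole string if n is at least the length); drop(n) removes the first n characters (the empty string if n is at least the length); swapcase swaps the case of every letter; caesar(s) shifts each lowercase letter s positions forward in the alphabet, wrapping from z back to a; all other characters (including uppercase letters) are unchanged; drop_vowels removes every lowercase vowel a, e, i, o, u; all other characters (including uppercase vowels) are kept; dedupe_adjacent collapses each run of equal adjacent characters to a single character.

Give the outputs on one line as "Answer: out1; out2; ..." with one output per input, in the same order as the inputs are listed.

Execution, op by op:
  "wimjojkm" -> "mkjojmiw" -> "dbafadzn" -> "dba" -> "DBA"
  "wnrvet" -> "tevrnw" -> "kvmien" -> "kvm" -> "KVM"
  "ljacfxvw" -> "wvxfcajl" -> "nmowtrac" -> "nmo" -> "NMO"
  "qrkc" -> "ckrq" -> "tbih" -> "tbi" -> "TBI"
  "tvqpq" -> "qpqvt" -> "hghmk" -> "hgh" -> "HGH"

"DBA"; "KVM"; "NMO"; "TBI"; "HGH"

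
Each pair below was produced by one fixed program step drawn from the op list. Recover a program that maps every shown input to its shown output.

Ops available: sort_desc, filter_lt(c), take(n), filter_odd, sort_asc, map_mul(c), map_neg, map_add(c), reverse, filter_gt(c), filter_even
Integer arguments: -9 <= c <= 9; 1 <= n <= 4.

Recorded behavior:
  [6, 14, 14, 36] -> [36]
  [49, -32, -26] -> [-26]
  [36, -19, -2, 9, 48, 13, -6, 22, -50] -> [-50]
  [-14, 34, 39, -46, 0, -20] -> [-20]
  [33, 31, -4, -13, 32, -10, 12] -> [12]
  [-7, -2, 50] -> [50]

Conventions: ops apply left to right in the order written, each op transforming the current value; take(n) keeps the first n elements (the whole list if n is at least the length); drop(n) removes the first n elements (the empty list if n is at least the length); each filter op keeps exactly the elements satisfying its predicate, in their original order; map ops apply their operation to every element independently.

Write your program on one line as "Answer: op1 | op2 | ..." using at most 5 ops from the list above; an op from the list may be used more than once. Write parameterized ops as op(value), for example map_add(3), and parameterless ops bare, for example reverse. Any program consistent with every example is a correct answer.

map_neg | reverse | take(1) | map_neg

Check, running the answer program on each example:
  [6, 14, 14, 36] -> [-6, -14, -14, -36] -> [-36, -14, -14, -6] -> [-36] -> [36]
  [49, -32, -26] -> [-49, 32, 26] -> [26, 32, -49] -> [26] -> [-26]
  [36, -19, -2, 9, 48, 13, -6, 22, -50] -> [-36, 19, 2, -9, -48, -13, 6, -22, 50] -> [50, -22, 6, -13, -48, -9, 2, 19, -36] -> [50] -> [-50]
  [-14, 34, 39, -46, 0, -20] -> [14, -34, -39, 46, 0, 20] -> [20, 0, 46, -39, -34, 14] -> [20] -> [-20]
  [33, 31, -4, -13, 32, -10, 12] -> [-33, -31, 4, 13, -32, 10, -12] -> [-12, 10, -32, 13, 4, -31, -33] -> [-12] -> [12]
  [-7, -2, 50] -> [7, 2, -50] -> [-50, 2, 7] -> [-50] -> [50]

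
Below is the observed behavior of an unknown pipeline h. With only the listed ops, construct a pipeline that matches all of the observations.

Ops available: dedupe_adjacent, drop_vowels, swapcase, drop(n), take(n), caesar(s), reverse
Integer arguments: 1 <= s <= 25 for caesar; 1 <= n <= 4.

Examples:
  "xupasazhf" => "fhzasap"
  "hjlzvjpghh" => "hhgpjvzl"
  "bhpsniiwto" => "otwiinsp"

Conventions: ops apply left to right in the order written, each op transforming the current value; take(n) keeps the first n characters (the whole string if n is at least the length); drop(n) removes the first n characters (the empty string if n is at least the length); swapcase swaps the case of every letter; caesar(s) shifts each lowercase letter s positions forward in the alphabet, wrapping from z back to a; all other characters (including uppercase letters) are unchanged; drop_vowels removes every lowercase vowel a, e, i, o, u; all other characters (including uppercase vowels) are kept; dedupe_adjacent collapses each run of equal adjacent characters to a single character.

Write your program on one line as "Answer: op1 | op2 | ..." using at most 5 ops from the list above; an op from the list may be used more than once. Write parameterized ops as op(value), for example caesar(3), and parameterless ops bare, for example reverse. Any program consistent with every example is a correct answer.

swapcase | drop(2) | reverse | swapcase

Check, running the answer program on each example:
  "xupasazhf" -> "XUPASAZHF" -> "PASAZHF" -> "FHZASAP" -> "fhzasap"
  "hjlzvjpghh" -> "HJLZVJPGHH" -> "LZVJPGHH" -> "HHGPJVZL" -> "hhgpjvzl"
  "bhpsniiwto" -> "BHPSNIIWTO" -> "PSNIIWTO" -> "OTWIINSP" -> "otwiinsp"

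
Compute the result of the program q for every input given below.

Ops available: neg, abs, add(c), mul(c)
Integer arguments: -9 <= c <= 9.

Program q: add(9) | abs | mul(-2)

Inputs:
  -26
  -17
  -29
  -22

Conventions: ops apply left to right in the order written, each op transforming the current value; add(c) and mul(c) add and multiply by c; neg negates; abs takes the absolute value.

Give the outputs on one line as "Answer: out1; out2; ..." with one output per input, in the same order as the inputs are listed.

-34; -16; -40; -26

Execution, op by op:
  -26 -> -17 -> 17 -> -34
  -17 -> -8 -> 8 -> -16
  -29 -> -20 -> 20 -> -40
  -22 -> -13 -> 13 -> -26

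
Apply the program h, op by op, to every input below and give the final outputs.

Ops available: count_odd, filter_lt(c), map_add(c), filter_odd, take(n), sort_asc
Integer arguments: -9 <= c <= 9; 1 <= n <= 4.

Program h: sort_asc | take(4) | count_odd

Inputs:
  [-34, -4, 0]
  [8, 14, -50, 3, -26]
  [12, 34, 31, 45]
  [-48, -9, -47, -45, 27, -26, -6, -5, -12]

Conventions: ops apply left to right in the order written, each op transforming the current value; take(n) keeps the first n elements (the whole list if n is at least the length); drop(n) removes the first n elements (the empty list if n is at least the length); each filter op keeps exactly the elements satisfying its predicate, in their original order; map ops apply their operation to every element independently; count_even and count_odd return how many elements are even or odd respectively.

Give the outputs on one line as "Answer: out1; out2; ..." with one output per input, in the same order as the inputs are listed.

Execution, op by op:
  [-34, -4, 0] -> [-34, -4, 0] -> [-34, -4, 0] -> 0
  [8, 14, -50, 3, -26] -> [-50, -26, 3, 8, 14] -> [-50, -26, 3, 8] -> 1
  [12, 34, 31, 45] -> [12, 31, 34, 45] -> [12, 31, 34, 45] -> 2
  [-48, -9, -47, -45, 27, -26, -6, -5, -12] -> [-48, -47, -45, -26, -12, -9, -6, -5, 27] -> [-48, -47, -45, -26] -> 2

0; 1; 2; 2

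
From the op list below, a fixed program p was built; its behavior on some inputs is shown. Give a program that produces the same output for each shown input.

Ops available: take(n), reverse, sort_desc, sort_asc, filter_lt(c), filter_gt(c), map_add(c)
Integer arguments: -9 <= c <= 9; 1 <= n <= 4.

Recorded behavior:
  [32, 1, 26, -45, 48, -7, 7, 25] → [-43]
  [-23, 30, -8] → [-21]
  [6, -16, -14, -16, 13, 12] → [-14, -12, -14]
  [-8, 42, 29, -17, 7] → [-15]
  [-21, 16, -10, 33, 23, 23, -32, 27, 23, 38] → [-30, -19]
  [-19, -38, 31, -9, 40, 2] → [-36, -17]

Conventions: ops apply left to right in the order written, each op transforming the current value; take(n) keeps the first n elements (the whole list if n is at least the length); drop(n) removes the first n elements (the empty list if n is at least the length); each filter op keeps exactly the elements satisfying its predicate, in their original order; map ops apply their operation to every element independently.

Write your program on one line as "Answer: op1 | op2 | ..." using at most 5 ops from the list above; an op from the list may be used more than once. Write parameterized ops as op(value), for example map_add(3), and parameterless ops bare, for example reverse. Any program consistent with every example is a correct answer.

map_add(5) | filter_lt(7) | filter_lt(-7) | map_add(-3) | reverse

Check, running the answer program on each example:
  [32, 1, 26, -45, 48, -7, 7, 25] -> [37, 6, 31, -40, 53, -2, 12, 30] -> [6, -40, -2] -> [-40] -> [-43] -> [-43]
  [-23, 30, -8] -> [-18, 35, -3] -> [-18, -3] -> [-18] -> [-21] -> [-21]
  [6, -16, -14, -16, 13, 12] -> [11, -11, -9, -11, 18, 17] -> [-11, -9, -11] -> [-11, -9, -11] -> [-14, -12, -14] -> [-14, -12, -14]
  [-8, 42, 29, -17, 7] -> [-3, 47, 34, -12, 12] -> [-3, -12] -> [-12] -> [-15] -> [-15]
  [-21, 16, -10, 33, 23, 23, -32, 27, 23, 38] -> [-16, 21, -5, 38, 28, 28, -27, 32, 28, 43] -> [-16, -5, -27] -> [-16, -27] -> [-19, -30] -> [-30, -19]
  [-19, -38, 31, -9, 40, 2] -> [-14, -33, 36, -4, 45, 7] -> [-14, -33, -4] -> [-14, -33] -> [-17, -36] -> [-36, -17]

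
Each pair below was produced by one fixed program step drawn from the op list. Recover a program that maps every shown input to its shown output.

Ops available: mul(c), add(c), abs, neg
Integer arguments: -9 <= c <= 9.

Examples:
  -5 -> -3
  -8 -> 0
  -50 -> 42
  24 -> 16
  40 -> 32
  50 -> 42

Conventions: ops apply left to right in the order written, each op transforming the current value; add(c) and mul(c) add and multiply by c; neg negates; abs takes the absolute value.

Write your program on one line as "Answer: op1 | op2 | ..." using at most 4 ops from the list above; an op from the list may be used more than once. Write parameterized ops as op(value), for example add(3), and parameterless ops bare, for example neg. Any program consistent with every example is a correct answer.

neg | abs | add(-4) | add(-4)

Check, running the answer program on each example:
  -5 -> 5 -> 5 -> 1 -> -3
  -8 -> 8 -> 8 -> 4 -> 0
  -50 -> 50 -> 50 -> 46 -> 42
  24 -> -24 -> 24 -> 20 -> 16
  40 -> -40 -> 40 -> 36 -> 32
  50 -> -50 -> 50 -> 46 -> 42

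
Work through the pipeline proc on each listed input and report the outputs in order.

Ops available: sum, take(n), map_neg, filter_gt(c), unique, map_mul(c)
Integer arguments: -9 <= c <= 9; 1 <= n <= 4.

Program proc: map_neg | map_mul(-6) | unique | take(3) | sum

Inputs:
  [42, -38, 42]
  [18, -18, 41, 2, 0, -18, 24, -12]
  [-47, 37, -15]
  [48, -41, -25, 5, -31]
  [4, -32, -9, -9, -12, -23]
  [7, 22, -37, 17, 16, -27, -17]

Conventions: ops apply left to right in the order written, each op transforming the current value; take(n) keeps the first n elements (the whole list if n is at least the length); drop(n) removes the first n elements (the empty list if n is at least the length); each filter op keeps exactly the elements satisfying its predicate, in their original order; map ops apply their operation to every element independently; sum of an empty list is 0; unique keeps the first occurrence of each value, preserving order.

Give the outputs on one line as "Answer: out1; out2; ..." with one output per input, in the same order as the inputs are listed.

24; 246; -150; -108; -222; -48

Execution, op by op:
  [42, -38, 42] -> [-42, 38, -42] -> [252, -228, 252] -> [252, -228] -> [252, -228] -> 24
  [18, -18, 41, 2, 0, -18, 24, -12] -> [-18, 18, -41, -2, 0, 18, -24, 12] -> [108, -108, 246, 12, 0, -108, 144, -72] -> [108, -108, 246, 12, 0, 144, -72] -> [108, -108, 246] -> 246
  [-47, 37, -15] -> [47, -37, 15] -> [-282, 222, -90] -> [-282, 222, -90] -> [-282, 222, -90] -> -150
  [48, -41, -25, 5, -31] -> [-48, 41, 25, -5, 31] -> [288, -246, -150, 30, -186] -> [288, -246, -150, 30, -186] -> [288, -246, -150] -> -108
  [4, -32, -9, -9, -12, -23] -> [-4, 32, 9, 9, 12, 23] -> [24, -192, -54, -54, -72, -138] -> [24, -192, -54, -72, -138] -> [24, -192, -54] -> -222
  [7, 22, -37, 17, 16, -27, -17] -> [-7, -22, 37, -17, -16, 27, 17] -> [42, 132, -222, 102, 96, -162, -102] -> [42, 132, -222, 102, 96, -162, -102] -> [42, 132, -222] -> -48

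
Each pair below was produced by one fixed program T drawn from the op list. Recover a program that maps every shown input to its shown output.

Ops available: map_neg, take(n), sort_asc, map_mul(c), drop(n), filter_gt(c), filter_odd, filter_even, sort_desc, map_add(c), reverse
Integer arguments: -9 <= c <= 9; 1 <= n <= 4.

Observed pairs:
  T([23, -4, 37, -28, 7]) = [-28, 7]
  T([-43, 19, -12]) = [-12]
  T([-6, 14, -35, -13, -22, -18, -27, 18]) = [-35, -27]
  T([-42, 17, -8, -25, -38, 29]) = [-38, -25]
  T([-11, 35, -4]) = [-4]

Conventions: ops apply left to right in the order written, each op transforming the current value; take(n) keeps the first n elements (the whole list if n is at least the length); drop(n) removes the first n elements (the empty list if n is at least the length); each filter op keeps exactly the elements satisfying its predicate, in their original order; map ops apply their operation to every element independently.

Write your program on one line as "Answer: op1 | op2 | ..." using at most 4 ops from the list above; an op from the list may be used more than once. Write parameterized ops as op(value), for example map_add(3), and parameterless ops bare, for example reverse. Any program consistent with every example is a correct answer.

drop(2) | sort_asc | take(2)

Check, running the answer program on each example:
  [23, -4, 37, -28, 7] -> [37, -28, 7] -> [-28, 7, 37] -> [-28, 7]
  [-43, 19, -12] -> [-12] -> [-12] -> [-12]
  [-6, 14, -35, -13, -22, -18, -27, 18] -> [-35, -13, -22, -18, -27, 18] -> [-35, -27, -22, -18, -13, 18] -> [-35, -27]
  [-42, 17, -8, -25, -38, 29] -> [-8, -25, -38, 29] -> [-38, -25, -8, 29] -> [-38, -25]
  [-11, 35, -4] -> [-4] -> [-4] -> [-4]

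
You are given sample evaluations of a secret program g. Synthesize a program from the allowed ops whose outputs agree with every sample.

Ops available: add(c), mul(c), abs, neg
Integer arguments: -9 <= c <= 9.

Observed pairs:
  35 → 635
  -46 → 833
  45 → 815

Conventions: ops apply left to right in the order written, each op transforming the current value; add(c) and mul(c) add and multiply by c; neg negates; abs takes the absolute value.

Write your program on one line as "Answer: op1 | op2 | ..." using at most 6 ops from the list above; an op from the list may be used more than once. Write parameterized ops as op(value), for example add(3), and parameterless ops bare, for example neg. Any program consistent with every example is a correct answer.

neg | mul(-9) | mul(2) | abs | add(5)

Check, running the answer program on each example:
  35 -> -35 -> 315 -> 630 -> 630 -> 635
  -46 -> 46 -> -414 -> -828 -> 828 -> 833
  45 -> -45 -> 405 -> 810 -> 810 -> 815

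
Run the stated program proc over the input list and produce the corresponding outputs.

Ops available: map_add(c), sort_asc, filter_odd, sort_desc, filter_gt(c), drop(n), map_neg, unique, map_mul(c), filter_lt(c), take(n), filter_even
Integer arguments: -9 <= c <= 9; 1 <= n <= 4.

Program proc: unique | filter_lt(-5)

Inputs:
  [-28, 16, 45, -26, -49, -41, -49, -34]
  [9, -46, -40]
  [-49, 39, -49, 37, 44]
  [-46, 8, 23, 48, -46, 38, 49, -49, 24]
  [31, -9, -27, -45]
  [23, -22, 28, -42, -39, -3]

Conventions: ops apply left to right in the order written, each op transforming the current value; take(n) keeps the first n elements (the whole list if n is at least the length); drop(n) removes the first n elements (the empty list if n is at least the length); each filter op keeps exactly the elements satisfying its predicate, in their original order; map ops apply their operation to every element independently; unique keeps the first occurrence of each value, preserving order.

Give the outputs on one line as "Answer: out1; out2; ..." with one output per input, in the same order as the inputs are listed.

[-28, -26, -49, -41, -34]; [-46, -40]; [-49]; [-46, -49]; [-9, -27, -45]; [-22, -42, -39]

Execution, op by op:
  [-28, 16, 45, -26, -49, -41, -49, -34] -> [-28, 16, 45, -26, -49, -41, -34] -> [-28, -26, -49, -41, -34]
  [9, -46, -40] -> [9, -46, -40] -> [-46, -40]
  [-49, 39, -49, 37, 44] -> [-49, 39, 37, 44] -> [-49]
  [-46, 8, 23, 48, -46, 38, 49, -49, 24] -> [-46, 8, 23, 48, 38, 49, -49, 24] -> [-46, -49]
  [31, -9, -27, -45] -> [31, -9, -27, -45] -> [-9, -27, -45]
  [23, -22, 28, -42, -39, -3] -> [23, -22, 28, -42, -39, -3] -> [-22, -42, -39]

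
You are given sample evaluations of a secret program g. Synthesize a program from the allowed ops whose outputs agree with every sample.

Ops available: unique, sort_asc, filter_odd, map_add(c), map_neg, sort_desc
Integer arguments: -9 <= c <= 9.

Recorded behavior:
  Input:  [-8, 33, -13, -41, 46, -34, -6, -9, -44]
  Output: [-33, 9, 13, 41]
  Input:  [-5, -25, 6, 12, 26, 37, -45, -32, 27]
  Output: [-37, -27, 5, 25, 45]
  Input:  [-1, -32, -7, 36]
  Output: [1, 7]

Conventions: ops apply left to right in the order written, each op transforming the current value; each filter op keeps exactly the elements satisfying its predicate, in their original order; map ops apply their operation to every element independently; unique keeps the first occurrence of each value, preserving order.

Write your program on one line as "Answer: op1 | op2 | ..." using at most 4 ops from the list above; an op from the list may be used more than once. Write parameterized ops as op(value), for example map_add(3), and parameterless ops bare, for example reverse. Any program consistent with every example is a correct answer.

map_neg | sort_asc | filter_odd

Check, running the answer program on each example:
  [-8, 33, -13, -41, 46, -34, -6, -9, -44] -> [8, -33, 13, 41, -46, 34, 6, 9, 44] -> [-46, -33, 6, 8, 9, 13, 34, 41, 44] -> [-33, 9, 13, 41]
  [-5, -25, 6, 12, 26, 37, -45, -32, 27] -> [5, 25, -6, -12, -26, -37, 45, 32, -27] -> [-37, -27, -26, -12, -6, 5, 25, 32, 45] -> [-37, -27, 5, 25, 45]
  [-1, -32, -7, 36] -> [1, 32, 7, -36] -> [-36, 1, 7, 32] -> [1, 7]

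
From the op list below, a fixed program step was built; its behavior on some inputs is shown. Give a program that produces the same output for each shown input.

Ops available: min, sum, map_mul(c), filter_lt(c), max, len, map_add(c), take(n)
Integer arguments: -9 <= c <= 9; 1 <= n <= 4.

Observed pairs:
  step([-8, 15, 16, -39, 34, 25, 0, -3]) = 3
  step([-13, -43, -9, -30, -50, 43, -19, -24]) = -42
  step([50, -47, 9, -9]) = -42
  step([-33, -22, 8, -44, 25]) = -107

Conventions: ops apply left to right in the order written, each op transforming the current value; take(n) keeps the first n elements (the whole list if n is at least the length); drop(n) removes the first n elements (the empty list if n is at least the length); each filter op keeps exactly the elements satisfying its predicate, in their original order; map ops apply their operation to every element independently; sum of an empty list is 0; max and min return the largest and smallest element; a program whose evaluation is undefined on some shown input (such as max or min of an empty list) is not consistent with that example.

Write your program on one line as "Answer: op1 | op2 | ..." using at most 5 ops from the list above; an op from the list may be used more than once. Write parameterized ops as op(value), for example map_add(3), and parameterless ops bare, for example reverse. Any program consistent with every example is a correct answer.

map_mul(5) | map_add(3) | filter_lt(9) | max

Check, running the answer program on each example:
  [-8, 15, 16, -39, 34, 25, 0, -3] -> [-40, 75, 80, -195, 170, 125, 0, -15] -> [-37, 78, 83, -192, 173, 128, 3, -12] -> [-37, -192, 3, -12] -> 3
  [-13, -43, -9, -30, -50, 43, -19, -24] -> [-65, -215, -45, -150, -250, 215, -95, -120] -> [-62, -212, -42, -147, -247, 218, -92, -117] -> [-62, -212, -42, -147, -247, -92, -117] -> -42
  [50, -47, 9, -9] -> [250, -235, 45, -45] -> [253, -232, 48, -42] -> [-232, -42] -> -42
  [-33, -22, 8, -44, 25] -> [-165, -110, 40, -220, 125] -> [-162, -107, 43, -217, 128] -> [-162, -107, -217] -> -107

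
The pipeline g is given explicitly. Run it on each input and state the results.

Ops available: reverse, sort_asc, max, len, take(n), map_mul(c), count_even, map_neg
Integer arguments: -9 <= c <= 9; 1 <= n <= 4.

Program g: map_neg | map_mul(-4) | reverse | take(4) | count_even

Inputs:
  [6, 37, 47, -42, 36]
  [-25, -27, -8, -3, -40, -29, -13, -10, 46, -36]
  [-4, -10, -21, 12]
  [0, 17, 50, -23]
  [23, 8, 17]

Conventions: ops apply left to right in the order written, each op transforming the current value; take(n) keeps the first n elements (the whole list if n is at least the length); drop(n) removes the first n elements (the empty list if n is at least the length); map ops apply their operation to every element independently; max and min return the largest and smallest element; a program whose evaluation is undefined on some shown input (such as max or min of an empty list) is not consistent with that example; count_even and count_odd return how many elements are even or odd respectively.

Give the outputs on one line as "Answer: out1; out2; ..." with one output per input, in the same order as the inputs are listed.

Execution, op by op:
  [6, 37, 47, -42, 36] -> [-6, -37, -47, 42, -36] -> [24, 148, 188, -168, 144] -> [144, -168, 188, 148, 24] -> [144, -168, 188, 148] -> 4
  [-25, -27, -8, -3, -40, -29, -13, -10, 46, -36] -> [25, 27, 8, 3, 40, 29, 13, 10, -46, 36] -> [-100, -108, -32, -12, -160, -116, -52, -40, 184, -144] -> [-144, 184, -40, -52, -116, -160, -12, -32, -108, -100] -> [-144, 184, -40, -52] -> 4
  [-4, -10, -21, 12] -> [4, 10, 21, -12] -> [-16, -40, -84, 48] -> [48, -84, -40, -16] -> [48, -84, -40, -16] -> 4
  [0, 17, 50, -23] -> [0, -17, -50, 23] -> [0, 68, 200, -92] -> [-92, 200, 68, 0] -> [-92, 200, 68, 0] -> 4
  [23, 8, 17] -> [-23, -8, -17] -> [92, 32, 68] -> [68, 32, 92] -> [68, 32, 92] -> 3

4; 4; 4; 4; 3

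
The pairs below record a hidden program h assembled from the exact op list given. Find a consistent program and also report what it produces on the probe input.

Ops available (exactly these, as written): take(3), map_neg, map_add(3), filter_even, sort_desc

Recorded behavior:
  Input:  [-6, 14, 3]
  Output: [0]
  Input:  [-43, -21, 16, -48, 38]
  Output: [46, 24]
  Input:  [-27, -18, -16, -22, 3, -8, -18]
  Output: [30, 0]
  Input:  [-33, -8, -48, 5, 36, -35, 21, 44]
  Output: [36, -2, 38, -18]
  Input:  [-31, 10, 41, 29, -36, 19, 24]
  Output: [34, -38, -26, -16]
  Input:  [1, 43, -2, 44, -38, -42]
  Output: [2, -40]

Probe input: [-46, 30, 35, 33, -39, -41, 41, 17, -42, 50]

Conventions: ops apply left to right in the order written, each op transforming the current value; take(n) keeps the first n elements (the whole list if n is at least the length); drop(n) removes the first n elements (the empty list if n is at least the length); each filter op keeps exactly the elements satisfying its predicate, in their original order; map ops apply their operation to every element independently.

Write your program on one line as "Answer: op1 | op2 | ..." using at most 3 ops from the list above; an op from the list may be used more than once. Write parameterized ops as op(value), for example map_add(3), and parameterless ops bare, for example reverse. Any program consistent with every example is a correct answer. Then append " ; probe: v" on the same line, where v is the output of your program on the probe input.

map_neg | map_add(3) | filter_even ; probe: [-32, -30, 42, 44, -38, -14]

Check, running the answer program on each example:
  [-6, 14, 3] -> [6, -14, -3] -> [9, -11, 0] -> [0]
  [-43, -21, 16, -48, 38] -> [43, 21, -16, 48, -38] -> [46, 24, -13, 51, -35] -> [46, 24]
  [-27, -18, -16, -22, 3, -8, -18] -> [27, 18, 16, 22, -3, 8, 18] -> [30, 21, 19, 25, 0, 11, 21] -> [30, 0]
  [-33, -8, -48, 5, 36, -35, 21, 44] -> [33, 8, 48, -5, -36, 35, -21, -44] -> [36, 11, 51, -2, -33, 38, -18, -41] -> [36, -2, 38, -18]
  [-31, 10, 41, 29, -36, 19, 24] -> [31, -10, -41, -29, 36, -19, -24] -> [34, -7, -38, -26, 39, -16, -21] -> [34, -38, -26, -16]
  [1, 43, -2, 44, -38, -42] -> [-1, -43, 2, -44, 38, 42] -> [2, -40, 5, -41, 41, 45] -> [2, -40]
  probe: [-46, 30, 35, 33, -39, -41, 41, 17, -42, 50] -> [46, -30, -35, -33, 39, 41, -41, -17, 42, -50] -> [49, -27, -32, -30, 42, 44, -38, -14, 45, -47] -> [-32, -30, 42, 44, -38, -14]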